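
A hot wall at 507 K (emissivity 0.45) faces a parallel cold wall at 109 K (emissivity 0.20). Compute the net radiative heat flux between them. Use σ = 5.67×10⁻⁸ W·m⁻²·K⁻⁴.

For two large parallel gray plates, q = σ(T₁⁴ − T₂⁴) / (1/ε₁ + 1/ε₂ − 1).
1/ε₁ + 1/ε₂ − 1 = 1/0.45 + 1/0.20 − 1 = 6.222.
T₁⁴ − T₂⁴ = 6.61×10^10 − 1.41×10^8 = 6.59×10^10 K⁴.
q = 5.67×10⁻⁸ × 6.59×10^10 / 6.222 = 601 W/m².

q ≈ 601 W/m²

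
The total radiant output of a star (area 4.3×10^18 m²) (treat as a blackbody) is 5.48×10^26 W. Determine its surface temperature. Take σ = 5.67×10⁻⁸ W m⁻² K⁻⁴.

T ≈ 6890 K

From P = σAT⁴, T = (P / σA)^(1/4) = (5.48×10^26 / (5.67×10⁻⁸ × 4.30×10^18))^(1/4).
T = (2.25×10^15)^(1/4) = 6890 K.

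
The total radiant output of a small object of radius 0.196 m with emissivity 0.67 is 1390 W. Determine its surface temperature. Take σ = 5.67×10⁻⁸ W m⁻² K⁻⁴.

A = 4πr² = 4π × (0.196)² = 0.483 m².
From P = εσAT⁴, T = (P / εσA)^(1/4) = (1390 / (0.67 × 5.67×10⁻⁸ × 0.483))^(1/4).
T = (7.58×10^10)^(1/4) = 525 K.

T ≈ 525 K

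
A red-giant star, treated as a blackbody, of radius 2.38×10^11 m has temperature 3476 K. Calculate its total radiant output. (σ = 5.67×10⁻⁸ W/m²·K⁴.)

P ≈ 5.89×10^30 W

A = 4πr² = 4π × (2.38×10^11)² = 7.12×10^23 m².
P = σAT⁴ = 5.67×10⁻⁸ × 7.12×10^23 × (3476)⁴ = 5.67×10⁻⁸ × 7.12×10^23 × 1.46×10^14.
P = 5.89×10^30 W.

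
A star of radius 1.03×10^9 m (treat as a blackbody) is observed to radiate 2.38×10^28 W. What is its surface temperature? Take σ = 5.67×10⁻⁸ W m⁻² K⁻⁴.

A = 4πr² = 4π × (1.03×10^9)² = 1.33×10^19 m².
From P = σAT⁴, T = (P / σA)^(1/4) = (2.38×10^28 / (5.67×10⁻⁸ × 1.33×10^19))^(1/4).
T = (3.15×10^16)^(1/4) = 13300 K.

T ≈ 13300 K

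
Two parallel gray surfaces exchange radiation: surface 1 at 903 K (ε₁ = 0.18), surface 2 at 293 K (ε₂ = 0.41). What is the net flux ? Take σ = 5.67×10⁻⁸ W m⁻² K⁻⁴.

For two large parallel gray plates, q = σ(T₁⁴ − T₂⁴) / (1/ε₁ + 1/ε₂ − 1).
1/ε₁ + 1/ε₂ − 1 = 1/0.18 + 1/0.41 − 1 = 6.995.
T₁⁴ − T₂⁴ = 6.65×10^11 − 7.37×10^9 = 6.58×10^11 K⁴.
q = 5.67×10⁻⁸ × 6.58×10^11 / 6.995 = 5330 W/m².

q ≈ 5330 W/m²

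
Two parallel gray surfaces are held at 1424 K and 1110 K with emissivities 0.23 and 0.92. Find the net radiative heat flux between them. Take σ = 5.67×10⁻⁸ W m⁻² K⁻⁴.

q ≈ 33200 W/m²

For two large parallel gray plates, q = σ(T₁⁴ − T₂⁴) / (1/ε₁ + 1/ε₂ − 1).
1/ε₁ + 1/ε₂ − 1 = 1/0.23 + 1/0.92 − 1 = 4.435.
T₁⁴ − T₂⁴ = 4.11×10^12 − 1.52×10^12 = 2.59×10^12 K⁴.
q = 5.67×10⁻⁸ × 2.59×10^12 / 4.435 = 33200 W/m².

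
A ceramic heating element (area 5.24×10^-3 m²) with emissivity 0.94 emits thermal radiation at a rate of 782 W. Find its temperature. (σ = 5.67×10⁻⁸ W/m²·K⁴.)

From P = εσAT⁴, T = (P / εσA)^(1/4) = (782 / (0.94 × 5.67×10⁻⁸ × 5.24×10^-3))^(1/4).
T = (2.80×10^12)^(1/4) = 1290 K.

T ≈ 1290 K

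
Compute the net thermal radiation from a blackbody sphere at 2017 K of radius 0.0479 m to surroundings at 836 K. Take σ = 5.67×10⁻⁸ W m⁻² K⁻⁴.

Q ≈ 26300 W

A = 4πr² = 4π × (0.0479)² = 0.0288 m².
Q = σA(T⁴ − T_s⁴). T⁴ − T_s⁴ = (2017)⁴ − (836)⁴ = 1.66×10^13 − 4.88×10^11 = 1.61×10^13 K⁴.
Q = 5.67×10⁻⁸ × 0.0288 × 1.61×10^13 = 26300 W.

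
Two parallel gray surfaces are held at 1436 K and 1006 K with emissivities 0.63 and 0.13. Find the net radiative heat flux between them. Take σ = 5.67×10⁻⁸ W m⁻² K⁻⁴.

For two large parallel gray plates, q = σ(T₁⁴ − T₂⁴) / (1/ε₁ + 1/ε₂ − 1).
1/ε₁ + 1/ε₂ − 1 = 1/0.63 + 1/0.13 − 1 = 8.280.
T₁⁴ − T₂⁴ = 4.25×10^12 − 1.02×10^12 = 3.23×10^12 K⁴.
q = 5.67×10⁻⁸ × 3.23×10^12 / 8.280 = 22100 W/m².

q ≈ 22100 W/m²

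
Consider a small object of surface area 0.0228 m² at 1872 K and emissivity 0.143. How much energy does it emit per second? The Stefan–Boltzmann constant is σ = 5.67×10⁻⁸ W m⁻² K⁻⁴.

P ≈ 2270 W

Stefan–Boltzmann: P = εσAT⁴ = 0.143 × 5.67×10⁻⁸ × 0.0228 × (1872)⁴ = 0.143 × 5.67×10⁻⁸ × 0.0228 × 1.23×10^13.
P = 2270 W.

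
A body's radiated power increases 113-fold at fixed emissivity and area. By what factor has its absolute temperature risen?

P ∝ T⁴ ⇒ T ∝ P^(1/4), so T scales by (113)^(1/4) = 3.26.

factor ≈ 3.26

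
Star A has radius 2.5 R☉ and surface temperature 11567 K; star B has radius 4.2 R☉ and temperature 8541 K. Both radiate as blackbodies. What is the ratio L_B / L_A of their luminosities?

L = 4πR²σT⁴ ∝ R²T⁴, so L_B/L_A = (4.2/2.5)² × (8541/11567)⁴ = 2.82 × 0.297 = 0.839.

L_B/L_A ≈ 0.839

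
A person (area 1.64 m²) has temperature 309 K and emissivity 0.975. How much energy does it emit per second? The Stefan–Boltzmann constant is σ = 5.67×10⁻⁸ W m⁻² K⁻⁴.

P ≈ 827 W

Stefan–Boltzmann: P = εσAT⁴ = 0.975 × 5.67×10⁻⁸ × 1.64 × (309)⁴ = 0.975 × 5.67×10⁻⁸ × 1.64 × 9.12×10^9.
P = 827 W.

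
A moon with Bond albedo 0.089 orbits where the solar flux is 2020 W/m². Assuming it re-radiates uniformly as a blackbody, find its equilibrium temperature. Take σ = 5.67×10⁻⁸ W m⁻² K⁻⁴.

T ≈ 300 K

Power absorbed = (1−a)S·πR²; power emitted = 4πR²σT⁴. Equating and cancelling πR²:
T = ((1−a)S / 4σ)^(1/4) = (1840 / (4 × 5.67×10⁻⁸))^(1/4) = (8.11×10^9)^(1/4).
T = 300 K.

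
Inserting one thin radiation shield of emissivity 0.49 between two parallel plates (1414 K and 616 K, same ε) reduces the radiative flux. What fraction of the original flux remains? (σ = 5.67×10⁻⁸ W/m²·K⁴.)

With N identical shields there are N+1 = 2 gaps in series, each with the same radiative resistance, so the flux falls to 1/(N+1) of its unshielded value.

ratio ≈ 0.500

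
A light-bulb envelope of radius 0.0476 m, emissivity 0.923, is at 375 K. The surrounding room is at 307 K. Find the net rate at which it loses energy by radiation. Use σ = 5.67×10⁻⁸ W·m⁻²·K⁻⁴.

A = 4πr² = 4π × (0.0476)² = 0.0285 m².
Q = εσA(T⁴ − T_s⁴). T⁴ − T_s⁴ = (375)⁴ − (307)⁴ = 1.98×10^10 − 8.88×10^9 = 1.09×10^10 K⁴.
Q = 0.923 × 5.67×10⁻⁸ × 0.0285 × 1.09×10^10 = 16.2 W.

Q ≈ 16.2 W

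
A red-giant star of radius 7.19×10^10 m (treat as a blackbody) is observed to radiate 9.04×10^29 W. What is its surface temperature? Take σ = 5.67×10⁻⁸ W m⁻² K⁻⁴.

T ≈ 3960 K

A = 4πr² = 4π × (7.19×10^10)² = 6.50×10^22 m².
From P = σAT⁴, T = (P / σA)^(1/4) = (9.04×10^29 / (5.67×10⁻⁸ × 6.50×10^22))^(1/4).
T = (2.45×10^14)^(1/4) = 3960 K.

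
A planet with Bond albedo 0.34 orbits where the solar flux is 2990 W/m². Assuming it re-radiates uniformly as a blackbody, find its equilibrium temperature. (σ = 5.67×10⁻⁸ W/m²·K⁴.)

Power absorbed = (1−a)S·πR²; power emitted = 4πR²σT⁴. Equating and cancelling πR²:
T = ((1−a)S / 4σ)^(1/4) = (1970 / (4 × 5.67×10⁻⁸))^(1/4) = (8.70×10^9)^(1/4).
T = 305 K.

T ≈ 305 K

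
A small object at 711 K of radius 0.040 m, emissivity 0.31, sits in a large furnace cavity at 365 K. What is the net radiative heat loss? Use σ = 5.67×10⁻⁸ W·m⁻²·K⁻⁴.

A = 4πr² = 4π × (0.040)² = 0.0201 m².
Q = εσA(T⁴ − T_s⁴). T⁴ − T_s⁴ = (711)⁴ − (365)⁴ = 2.56×10^11 − 1.77×10^10 = 2.38×10^11 K⁴.
Q = 0.31 × 5.67×10⁻⁸ × 0.0201 × 2.38×10^11 = 84.0 W.

Q ≈ 84.0 W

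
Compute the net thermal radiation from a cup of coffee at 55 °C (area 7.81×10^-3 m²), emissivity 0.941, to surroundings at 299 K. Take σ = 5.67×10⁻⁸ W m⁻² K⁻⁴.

Convert: 55 °C = 328 K.
Q = εσA(T⁴ − T_s⁴). T⁴ − T_s⁴ = (328)⁴ − (299)⁴ = 1.16×10^10 − 7.99×10^9 = 3.58×10^9 K⁴.
Q = 0.941 × 5.67×10⁻⁸ × 7.81×10^-3 × 3.58×10^9 = 1.49 W.

Q ≈ 1.49 W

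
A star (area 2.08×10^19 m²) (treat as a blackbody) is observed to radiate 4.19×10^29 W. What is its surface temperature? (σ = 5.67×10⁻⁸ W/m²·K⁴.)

T ≈ 24400 K

From P = σAT⁴, T = (P / σA)^(1/4) = (4.19×10^29 / (5.67×10⁻⁸ × 2.08×10^19))^(1/4).
T = (3.55×10^17)^(1/4) = 24400 K.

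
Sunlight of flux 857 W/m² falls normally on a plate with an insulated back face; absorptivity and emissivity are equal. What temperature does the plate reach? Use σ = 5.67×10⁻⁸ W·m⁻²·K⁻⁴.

T ≈ 351 K

Absorbed flux αS = emitted flux εσT⁴ (one radiating face); with α = ε, T = (S/σ)^(1/4).
T = (857 / 5.67×10⁻⁸)^(1/4) = (1.51×10^10)^(1/4).
T = 351 K.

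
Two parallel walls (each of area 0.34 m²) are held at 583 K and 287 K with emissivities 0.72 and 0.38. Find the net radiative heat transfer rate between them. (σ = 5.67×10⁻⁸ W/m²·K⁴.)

Q ≈ 694 W

For two large parallel gray plates, q = σ(T₁⁴ − T₂⁴) / (1/ε₁ + 1/ε₂ − 1).
1/ε₁ + 1/ε₂ − 1 = 1/0.72 + 1/0.38 − 1 = 3.020.
T₁⁴ − T₂⁴ = 1.16×10^11 − 6.78×10^9 = 1.09×10^11 K⁴.
q = 5.67×10⁻⁸ × 1.09×10^11 / 3.020 = 2040 W/m².
Q = q·A = 2040 × 0.34 = 694 W.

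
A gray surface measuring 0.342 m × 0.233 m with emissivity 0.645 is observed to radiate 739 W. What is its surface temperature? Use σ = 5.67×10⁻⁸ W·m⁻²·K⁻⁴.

A = 0.342 × 0.233 = 0.0797 m².
From P = εσAT⁴, T = (P / εσA)^(1/4) = (739 / (0.645 × 5.67×10⁻⁸ × 0.0797))^(1/4).
T = (2.54×10^11)^(1/4) = 710 K.

T ≈ 710 K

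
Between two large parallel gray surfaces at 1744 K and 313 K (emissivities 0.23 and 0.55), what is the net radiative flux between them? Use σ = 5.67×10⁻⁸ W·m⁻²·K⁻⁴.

q ≈ 1.01×10^5 W/m²

For two large parallel gray plates, q = σ(T₁⁴ − T₂⁴) / (1/ε₁ + 1/ε₂ − 1).
1/ε₁ + 1/ε₂ − 1 = 1/0.23 + 1/0.55 − 1 = 5.166.
T₁⁴ − T₂⁴ = 9.25×10^12 − 9.60×10^9 = 9.24×10^12 K⁴.
q = 5.67×10⁻⁸ × 9.24×10^12 / 5.166 = 1.01×10^5 W/m².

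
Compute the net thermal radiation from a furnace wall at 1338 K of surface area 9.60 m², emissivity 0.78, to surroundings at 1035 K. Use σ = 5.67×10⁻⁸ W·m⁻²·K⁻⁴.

Q ≈ 8.74×10^5 W

Q = εσA(T⁴ − T_s⁴). T⁴ − T_s⁴ = (1338)⁴ − (1035)⁴ = 3.20×10^12 − 1.15×10^12 = 2.06×10^12 K⁴.
Q = 0.78 × 5.67×10⁻⁸ × 9.60 × 2.06×10^12 = 8.74×10^5 W.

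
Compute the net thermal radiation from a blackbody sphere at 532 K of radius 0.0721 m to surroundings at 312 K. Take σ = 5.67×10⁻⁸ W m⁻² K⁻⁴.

A = 4πr² = 4π × (0.0721)² = 0.0653 m².
Q = σA(T⁴ − T_s⁴). T⁴ − T_s⁴ = (532)⁴ − (312)⁴ = 8.01×10^10 − 9.48×10^9 = 7.06×10^10 K⁴.
Q = 5.67×10⁻⁸ × 0.0653 × 7.06×10^10 = 262 W.

Q ≈ 262 W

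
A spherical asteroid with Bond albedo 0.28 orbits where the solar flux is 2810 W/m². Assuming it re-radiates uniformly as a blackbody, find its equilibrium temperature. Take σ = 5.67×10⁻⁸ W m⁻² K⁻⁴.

T ≈ 307 K

Power absorbed = (1−a)S·πR²; power emitted = 4πR²σT⁴. Equating and cancelling πR²:
T = ((1−a)S / 4σ)^(1/4) = (2020 / (4 × 5.67×10⁻⁸))^(1/4) = (8.92×10^9)^(1/4).
T = 307 K.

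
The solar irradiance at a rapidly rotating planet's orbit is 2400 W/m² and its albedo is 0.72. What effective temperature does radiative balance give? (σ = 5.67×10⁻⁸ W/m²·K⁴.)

Power absorbed = (1−a)S·πR²; power emitted = 4πR²σT⁴. Equating and cancelling πR²:
T = ((1−a)S / 4σ)^(1/4) = (672 / (4 × 5.67×10⁻⁸))^(1/4) = (2.96×10^9)^(1/4).
T = 233 K.

T ≈ 233 K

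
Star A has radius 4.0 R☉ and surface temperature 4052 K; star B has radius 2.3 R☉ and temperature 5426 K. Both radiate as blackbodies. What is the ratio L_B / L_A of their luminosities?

L_B/L_A ≈ 1.06

L = 4πR²σT⁴ ∝ R²T⁴, so L_B/L_A = (2.3/4.0)² × (5426/4052)⁴ = 0.331 × 3.22 = 1.06.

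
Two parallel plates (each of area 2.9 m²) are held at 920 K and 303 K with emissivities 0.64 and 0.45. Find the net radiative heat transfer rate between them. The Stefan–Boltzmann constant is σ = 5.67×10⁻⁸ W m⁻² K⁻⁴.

For two large parallel gray plates, q = σ(T₁⁴ − T₂⁴) / (1/ε₁ + 1/ε₂ − 1).
1/ε₁ + 1/ε₂ − 1 = 1/0.64 + 1/0.45 − 1 = 2.785.
T₁⁴ − T₂⁴ = 7.16×10^11 − 8.43×10^9 = 7.08×10^11 K⁴.
q = 5.67×10⁻⁸ × 7.08×10^11 / 2.785 = 14400 W/m².
Q = q·A = 14400 × 2.9 = 41800 W.

Q ≈ 41800 W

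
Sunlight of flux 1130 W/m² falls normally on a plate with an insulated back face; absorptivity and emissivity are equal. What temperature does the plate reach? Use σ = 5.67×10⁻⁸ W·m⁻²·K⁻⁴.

Absorbed flux αS = emitted flux εσT⁴ (one radiating face); with α = ε, T = (S/σ)^(1/4).
T = (1130 / 5.67×10⁻⁸)^(1/4) = (1.99×10^10)^(1/4).
T = 376 K.

T ≈ 376 K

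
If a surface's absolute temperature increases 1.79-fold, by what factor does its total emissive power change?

P ∝ T⁴, so the power scales as (1.79)⁴ = 10.3.

factor ≈ 10.3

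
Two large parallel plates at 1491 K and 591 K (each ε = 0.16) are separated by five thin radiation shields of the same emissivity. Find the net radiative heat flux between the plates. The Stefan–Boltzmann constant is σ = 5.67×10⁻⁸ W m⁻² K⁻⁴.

Each of the 6 gaps contributes resistance (2/ε − 1) = 2/0.16 − 1 = 11.50; total = 69.00.
q = σ(T₁⁴ − T₂⁴) / 69.00 = 5.67×10⁻⁸ × 4.82×10^12 / 69.00 = 3960 W/m².

q ≈ 3960 W/m²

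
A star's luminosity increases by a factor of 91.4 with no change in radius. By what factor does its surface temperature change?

factor ≈ 3.09

P ∝ T⁴ ⇒ T ∝ P^(1/4), so T scales by (91.4)^(1/4) = 3.09.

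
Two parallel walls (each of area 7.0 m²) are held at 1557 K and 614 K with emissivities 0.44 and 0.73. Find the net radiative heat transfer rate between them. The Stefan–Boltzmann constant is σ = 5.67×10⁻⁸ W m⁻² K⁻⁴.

For two large parallel gray plates, q = σ(T₁⁴ − T₂⁴) / (1/ε₁ + 1/ε₂ − 1).
1/ε₁ + 1/ε₂ − 1 = 1/0.44 + 1/0.73 − 1 = 2.643.
T₁⁴ − T₂⁴ = 5.88×10^12 − 1.42×10^11 = 5.73×10^12 K⁴.
q = 5.67×10⁻⁸ × 5.73×10^12 / 2.643 = 1.23×10^5 W/m².
Q = q·A = 1.23×10^5 × 7.0 = 8.61×10^5 W.

Q ≈ 8.61×10^5 W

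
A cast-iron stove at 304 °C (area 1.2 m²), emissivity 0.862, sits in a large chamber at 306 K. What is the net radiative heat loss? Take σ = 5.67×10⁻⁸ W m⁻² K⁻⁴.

Q ≈ 5990 W

Convert: 304 °C = 577 K.
Q = εσA(T⁴ − T_s⁴). T⁴ − T_s⁴ = (577)⁴ − (306)⁴ = 1.11×10^11 − 8.77×10^9 = 1.02×10^11 K⁴.
Q = 0.862 × 5.67×10⁻⁸ × 1.20 × 1.02×10^11 = 5990 W.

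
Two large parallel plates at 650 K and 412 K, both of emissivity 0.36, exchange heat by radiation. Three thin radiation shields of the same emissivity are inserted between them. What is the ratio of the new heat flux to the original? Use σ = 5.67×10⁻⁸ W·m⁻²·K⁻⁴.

With N identical shields there are N+1 = 4 gaps in series, each with the same radiative resistance, so the flux falls to 1/(N+1) of its unshielded value.

ratio ≈ 0.250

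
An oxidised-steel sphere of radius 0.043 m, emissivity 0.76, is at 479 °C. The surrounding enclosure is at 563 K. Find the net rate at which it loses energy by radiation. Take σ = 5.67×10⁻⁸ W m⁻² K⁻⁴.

A = 4πr² = 4π × (0.043)² = 0.0232 m².
Convert: 479 °C = 752 K.
Q = εσA(T⁴ − T_s⁴). T⁴ − T_s⁴ = (752)⁴ − (563)⁴ = 3.20×10^11 − 1.00×10^11 = 2.19×10^11 K⁴.
Q = 0.76 × 5.67×10⁻⁸ × 0.0232 × 2.19×10^11 = 220 W.

Q ≈ 220 W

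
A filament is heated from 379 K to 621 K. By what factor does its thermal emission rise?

P ∝ T⁴, so the ratio is (621/379)⁴ = (1.639)⁴ = 7.21.

ratio ≈ 7.21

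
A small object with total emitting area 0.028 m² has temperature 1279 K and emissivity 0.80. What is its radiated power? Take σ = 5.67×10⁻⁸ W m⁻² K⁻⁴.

P ≈ 3400 W

Stefan–Boltzmann: P = εσAT⁴ = 0.80 × 5.67×10⁻⁸ × 0.0280 × (1279)⁴ = 0.80 × 5.67×10⁻⁸ × 0.0280 × 2.68×10^12.
P = 3400 W.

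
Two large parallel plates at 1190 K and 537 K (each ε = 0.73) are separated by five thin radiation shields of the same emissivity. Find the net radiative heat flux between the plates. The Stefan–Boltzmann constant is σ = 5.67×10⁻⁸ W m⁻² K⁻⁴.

q ≈ 10400 W/m²

Each of the 6 gaps contributes resistance (2/ε − 1) = 2/0.73 − 1 = 1.740; total = 10.44.
q = σ(T₁⁴ − T₂⁴) / 10.44 = 5.67×10⁻⁸ × 1.92×10^12 / 10.44 = 10400 W/m².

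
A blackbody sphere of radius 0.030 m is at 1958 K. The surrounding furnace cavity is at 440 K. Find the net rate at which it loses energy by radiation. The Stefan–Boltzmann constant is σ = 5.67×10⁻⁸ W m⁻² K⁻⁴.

Q ≈ 9400 W

A = 4πr² = 4π × (0.030)² = 0.0113 m².
Q = σA(T⁴ − T_s⁴). T⁴ − T_s⁴ = (1958)⁴ − (440)⁴ = 1.47×10^13 − 3.75×10^10 = 1.47×10^13 K⁴.
Q = 5.67×10⁻⁸ × 0.0113 × 1.47×10^13 = 9400 W.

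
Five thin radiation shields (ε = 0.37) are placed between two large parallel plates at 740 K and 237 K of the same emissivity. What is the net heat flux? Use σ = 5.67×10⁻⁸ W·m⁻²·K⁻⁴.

Each of the 6 gaps contributes resistance (2/ε − 1) = 2/0.37 − 1 = 4.405; total = 26.43.
q = σ(T₁⁴ − T₂⁴) / 26.43 = 5.67×10⁻⁸ × 2.97×10^11 / 26.43 = 636 W/m².

q ≈ 636 W/m²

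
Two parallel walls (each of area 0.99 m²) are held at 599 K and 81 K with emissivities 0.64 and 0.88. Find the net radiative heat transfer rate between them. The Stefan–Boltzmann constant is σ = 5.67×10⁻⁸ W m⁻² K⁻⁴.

Q ≈ 4250 W

For two large parallel gray plates, q = σ(T₁⁴ − T₂⁴) / (1/ε₁ + 1/ε₂ − 1).
1/ε₁ + 1/ε₂ − 1 = 1/0.64 + 1/0.88 − 1 = 1.699.
T₁⁴ − T₂⁴ = 1.29×10^11 − 4.30×10^7 = 1.29×10^11 K⁴.
q = 5.67×10⁻⁸ × 1.29×10^11 / 1.699 = 4300 W/m².
Q = q·A = 4300 × 0.99 = 4250 W.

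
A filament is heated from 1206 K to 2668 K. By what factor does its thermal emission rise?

P ∝ T⁴, so the ratio is (2668/1206)⁴ = (2.212)⁴ = 24.0.

ratio ≈ 24.0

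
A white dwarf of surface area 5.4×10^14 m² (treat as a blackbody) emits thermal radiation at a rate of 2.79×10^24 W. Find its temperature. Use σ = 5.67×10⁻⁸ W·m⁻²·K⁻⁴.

T ≈ 17400 K

From P = σAT⁴, T = (P / σA)^(1/4) = (2.79×10^24 / (5.67×10⁻⁸ × 5.40×10^14))^(1/4).
T = (9.11×10^16)^(1/4) = 17400 K.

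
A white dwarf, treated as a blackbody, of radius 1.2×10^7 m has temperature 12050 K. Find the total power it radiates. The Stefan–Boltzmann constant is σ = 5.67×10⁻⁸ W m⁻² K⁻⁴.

A = 4πr² = 4π × (1.2×10^7)² = 1.81×10^15 m².
P = σAT⁴ = 5.67×10⁻⁸ × 1.81×10^15 × (12050)⁴ = 5.67×10⁻⁸ × 1.81×10^15 × 2.11×10^16.
P = 2.16×10^24 W.

P ≈ 2.16×10^24 W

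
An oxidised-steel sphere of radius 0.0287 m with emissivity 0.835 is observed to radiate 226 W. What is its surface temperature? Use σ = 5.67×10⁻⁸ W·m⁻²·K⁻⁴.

A = 4πr² = 4π × (0.0287)² = 0.0104 m².
From P = εσAT⁴, T = (P / εσA)^(1/4) = (226 / (0.835 × 5.67×10⁻⁸ × 0.0104))^(1/4).
T = (4.61×10^11)^(1/4) = 824 K.

T ≈ 824 K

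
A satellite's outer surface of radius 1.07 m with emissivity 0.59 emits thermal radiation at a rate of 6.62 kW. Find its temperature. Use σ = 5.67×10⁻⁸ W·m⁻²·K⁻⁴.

T ≈ 342 K

A = 4πr² = 4π × (1.07)² = 14.4 m².
From P = εσAT⁴, T = (P / εσA)^(1/4) = (6620 / (0.59 × 5.67×10⁻⁸ × 14.4))^(1/4).
T = (1.38×10^10)^(1/4) = 342 K.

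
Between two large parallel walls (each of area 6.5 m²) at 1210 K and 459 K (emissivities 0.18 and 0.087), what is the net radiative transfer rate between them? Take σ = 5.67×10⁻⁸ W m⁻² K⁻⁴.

Q ≈ 48200 W

For two large parallel gray plates, q = σ(T₁⁴ − T₂⁴) / (1/ε₁ + 1/ε₂ − 1).
1/ε₁ + 1/ε₂ − 1 = 1/0.18 + 1/0.087 − 1 = 16.05.
T₁⁴ − T₂⁴ = 2.14×10^12 − 4.44×10^10 = 2.10×10^12 K⁴.
q = 5.67×10⁻⁸ × 2.10×10^12 / 16.05 = 7420 W/m².
Q = q·A = 7420 × 6.5 = 48200 W.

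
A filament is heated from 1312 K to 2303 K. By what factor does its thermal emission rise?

ratio ≈ 9.49

P ∝ T⁴, so the ratio is (2303/1312)⁴ = (1.755)⁴ = 9.49.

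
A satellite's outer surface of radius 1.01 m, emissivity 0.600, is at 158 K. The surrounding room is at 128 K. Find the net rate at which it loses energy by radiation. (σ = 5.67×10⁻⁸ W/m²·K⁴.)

A = 4πr² = 4π × (1.01)² = 12.8 m².
Q = εσA(T⁴ − T_s⁴). T⁴ − T_s⁴ = (158)⁴ − (128)⁴ = 6.23×10^8 − 2.68×10^8 = 3.55×10^8 K⁴.
Q = 0.600 × 5.67×10⁻⁸ × 12.8 × 3.55×10^8 = 155 W.

Q ≈ 155 W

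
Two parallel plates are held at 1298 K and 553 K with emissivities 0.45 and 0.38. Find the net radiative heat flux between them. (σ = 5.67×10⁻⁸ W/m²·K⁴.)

For two large parallel gray plates, q = σ(T₁⁴ − T₂⁴) / (1/ε₁ + 1/ε₂ − 1).
1/ε₁ + 1/ε₂ − 1 = 1/0.45 + 1/0.38 − 1 = 3.854.
T₁⁴ − T₂⁴ = 2.84×10^12 − 9.35×10^10 = 2.75×10^12 K⁴.
q = 5.67×10⁻⁸ × 2.75×10^12 / 3.854 = 40400 W/m².

q ≈ 40400 W/m²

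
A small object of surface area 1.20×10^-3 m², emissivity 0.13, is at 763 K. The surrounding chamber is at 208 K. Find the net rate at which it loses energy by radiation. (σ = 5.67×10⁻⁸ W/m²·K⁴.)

Q ≈ 2.98 W

Q = εσA(T⁴ − T_s⁴). T⁴ − T_s⁴ = (763)⁴ − (208)⁴ = 3.39×10^11 − 1.87×10^9 = 3.37×10^11 K⁴.
Q = 0.13 × 5.67×10⁻⁸ × 1.20×10^-3 × 3.37×10^11 = 2.98 W.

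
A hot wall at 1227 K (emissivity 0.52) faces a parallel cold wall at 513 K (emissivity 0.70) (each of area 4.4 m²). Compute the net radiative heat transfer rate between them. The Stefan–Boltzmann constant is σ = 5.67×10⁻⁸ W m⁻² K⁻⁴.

For two large parallel gray plates, q = σ(T₁⁴ − T₂⁴) / (1/ε₁ + 1/ε₂ − 1).
1/ε₁ + 1/ε₂ − 1 = 1/0.52 + 1/0.70 − 1 = 2.352.
T₁⁴ − T₂⁴ = 2.27×10^12 − 6.93×10^10 = 2.20×10^12 K⁴.
q = 5.67×10⁻⁸ × 2.20×10^12 / 2.352 = 53000 W/m².
Q = q·A = 53000 × 4.4 = 2.33×10^5 W.

Q ≈ 2.33×10^5 W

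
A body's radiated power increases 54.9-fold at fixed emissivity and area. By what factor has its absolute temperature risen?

factor ≈ 2.72

P ∝ T⁴ ⇒ T ∝ P^(1/4), so T scales by (54.9)^(1/4) = 2.72.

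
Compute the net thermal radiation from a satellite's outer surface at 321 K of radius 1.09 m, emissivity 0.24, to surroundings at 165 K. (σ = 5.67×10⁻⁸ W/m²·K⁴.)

Q ≈ 2010 W

A = 4πr² = 4π × (1.09)² = 14.9 m².
Q = εσA(T⁴ − T_s⁴). T⁴ − T_s⁴ = (321)⁴ − (165)⁴ = 1.06×10^10 − 7.41×10^8 = 9.88×10^9 K⁴.
Q = 0.24 × 5.67×10⁻⁸ × 14.9 × 9.88×10^9 = 2010 W.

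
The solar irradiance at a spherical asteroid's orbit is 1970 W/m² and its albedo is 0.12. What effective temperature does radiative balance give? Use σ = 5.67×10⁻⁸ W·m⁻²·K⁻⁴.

Power absorbed = (1−a)S·πR²; power emitted = 4πR²σT⁴. Equating and cancelling πR²:
T = ((1−a)S / 4σ)^(1/4) = (1730 / (4 × 5.67×10⁻⁸))^(1/4) = (7.64×10^9)^(1/4).
T = 296 K.

T ≈ 296 K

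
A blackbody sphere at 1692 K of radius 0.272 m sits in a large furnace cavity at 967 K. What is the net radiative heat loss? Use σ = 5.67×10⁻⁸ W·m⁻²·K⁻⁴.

Q ≈ 3.86×10^5 W

A = 4πr² = 4π × (0.272)² = 0.930 m².
Q = σA(T⁴ − T_s⁴). T⁴ − T_s⁴ = (1692)⁴ − (967)⁴ = 8.20×10^12 − 8.74×10^11 = 7.32×10^12 K⁴.
Q = 5.67×10⁻⁸ × 0.930 × 7.32×10^12 = 3.86×10^5 W.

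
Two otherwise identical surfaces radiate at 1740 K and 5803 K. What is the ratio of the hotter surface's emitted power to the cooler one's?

ratio ≈ 124

P ∝ T⁴, so the ratio is (5803/1740)⁴ = (3.335)⁴ = 124.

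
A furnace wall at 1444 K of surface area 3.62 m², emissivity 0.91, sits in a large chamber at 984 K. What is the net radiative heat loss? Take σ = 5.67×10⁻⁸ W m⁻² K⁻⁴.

Q = εσA(T⁴ − T_s⁴). T⁴ − T_s⁴ = (1444)⁴ − (984)⁴ = 4.35×10^12 − 9.38×10^11 = 3.41×10^12 K⁴.
Q = 0.91 × 5.67×10⁻⁸ × 3.62 × 3.41×10^12 = 6.37×10^5 W.

Q ≈ 6.37×10^5 W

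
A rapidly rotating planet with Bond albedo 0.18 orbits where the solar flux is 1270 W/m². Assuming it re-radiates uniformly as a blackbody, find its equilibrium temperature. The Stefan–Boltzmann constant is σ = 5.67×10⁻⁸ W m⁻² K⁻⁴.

T ≈ 260 K

Power absorbed = (1−a)S·πR²; power emitted = 4πR²σT⁴. Equating and cancelling πR²:
T = ((1−a)S / 4σ)^(1/4) = (1040 / (4 × 5.67×10⁻⁸))^(1/4) = (4.59×10^9)^(1/4).
T = 260 K.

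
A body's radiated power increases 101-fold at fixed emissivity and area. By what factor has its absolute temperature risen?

factor ≈ 3.17

P ∝ T⁴ ⇒ T ∝ P^(1/4), so T scales by (101)^(1/4) = 3.17.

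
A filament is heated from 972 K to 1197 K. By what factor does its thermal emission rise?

P ∝ T⁴, so the ratio is (1197/972)⁴ = (1.231)⁴ = 2.30.

ratio ≈ 2.30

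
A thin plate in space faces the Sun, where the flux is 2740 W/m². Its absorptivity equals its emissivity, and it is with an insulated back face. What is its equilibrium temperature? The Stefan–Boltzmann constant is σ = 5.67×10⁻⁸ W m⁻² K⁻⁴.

T ≈ 469 K

Absorbed flux αS = emitted flux εσT⁴ (one radiating face); with α = ε, T = (S/σ)^(1/4).
T = (2740 / 5.67×10⁻⁸)^(1/4) = (4.83×10^10)^(1/4).
T = 469 K.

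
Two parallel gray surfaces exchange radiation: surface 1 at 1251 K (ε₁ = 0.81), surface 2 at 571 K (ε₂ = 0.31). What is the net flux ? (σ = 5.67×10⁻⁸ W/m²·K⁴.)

q ≈ 38400 W/m²

For two large parallel gray plates, q = σ(T₁⁴ − T₂⁴) / (1/ε₁ + 1/ε₂ − 1).
1/ε₁ + 1/ε₂ − 1 = 1/0.81 + 1/0.31 − 1 = 3.460.
T₁⁴ − T₂⁴ = 2.45×10^12 − 1.06×10^11 = 2.34×10^12 K⁴.
q = 5.67×10⁻⁸ × 2.34×10^12 / 3.460 = 38400 W/m².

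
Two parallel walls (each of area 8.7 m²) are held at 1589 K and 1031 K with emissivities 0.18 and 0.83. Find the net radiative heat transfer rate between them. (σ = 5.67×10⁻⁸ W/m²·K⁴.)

Q ≈ 4.49×10^5 W

For two large parallel gray plates, q = σ(T₁⁴ − T₂⁴) / (1/ε₁ + 1/ε₂ − 1).
1/ε₁ + 1/ε₂ − 1 = 1/0.18 + 1/0.83 − 1 = 5.760.
T₁⁴ − T₂⁴ = 6.38×10^12 − 1.13×10^12 = 5.25×10^12 K⁴.
q = 5.67×10⁻⁸ × 5.25×10^12 / 5.760 = 51600 W/m².
Q = q·A = 51600 × 8.7 = 4.49×10^5 W.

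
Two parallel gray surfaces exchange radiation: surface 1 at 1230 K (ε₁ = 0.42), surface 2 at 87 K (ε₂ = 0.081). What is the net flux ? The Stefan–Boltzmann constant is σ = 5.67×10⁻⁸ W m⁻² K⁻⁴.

For two large parallel gray plates, q = σ(T₁⁴ − T₂⁴) / (1/ε₁ + 1/ε₂ − 1).
1/ε₁ + 1/ε₂ − 1 = 1/0.42 + 1/0.081 − 1 = 13.73.
T₁⁴ − T₂⁴ = 2.29×10^12 − 5.73×10^7 = 2.29×10^12 K⁴.
q = 5.67×10⁻⁸ × 2.29×10^12 / 13.73 = 9450 W/m².

q ≈ 9450 W/m²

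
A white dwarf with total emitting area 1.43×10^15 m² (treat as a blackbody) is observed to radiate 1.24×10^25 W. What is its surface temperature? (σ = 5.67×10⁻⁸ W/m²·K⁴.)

T ≈ 19800 K

From P = σAT⁴, T = (P / σA)^(1/4) = (1.24×10^25 / (5.67×10⁻⁸ × 1.43×10^15))^(1/4).
T = (1.53×10^17)^(1/4) = 19800 K.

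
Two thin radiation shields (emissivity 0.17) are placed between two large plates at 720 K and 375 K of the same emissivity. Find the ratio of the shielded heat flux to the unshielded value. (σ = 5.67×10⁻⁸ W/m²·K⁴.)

ratio ≈ 0.333

With N identical shields there are N+1 = 3 gaps in series, each with the same radiative resistance, so the flux falls to 1/(N+1) of its unshielded value.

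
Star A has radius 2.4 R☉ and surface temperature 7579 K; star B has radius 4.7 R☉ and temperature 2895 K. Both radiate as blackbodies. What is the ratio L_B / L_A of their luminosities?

L_B/L_A ≈ 0.0816

L = 4πR²σT⁴ ∝ R²T⁴, so L_B/L_A = (4.7/2.4)² × (2895/7579)⁴ = 3.84 × 0.0213 = 0.0816.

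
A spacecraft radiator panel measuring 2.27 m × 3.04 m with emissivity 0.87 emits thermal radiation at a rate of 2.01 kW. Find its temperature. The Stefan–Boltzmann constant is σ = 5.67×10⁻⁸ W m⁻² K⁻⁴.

A = 2.27 × 3.04 = 6.90 m².
From P = εσAT⁴, T = (P / εσA)^(1/4) = (2010 / (0.87 × 5.67×10⁻⁸ × 6.90))^(1/4).
T = (5.90×10^9)^(1/4) = 277 K.

T ≈ 277 K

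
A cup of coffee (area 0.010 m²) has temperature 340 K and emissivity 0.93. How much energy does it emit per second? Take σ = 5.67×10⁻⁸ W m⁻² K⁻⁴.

Stefan–Boltzmann: P = εσAT⁴ = 0.93 × 5.67×10⁻⁸ × 0.0100 × (340)⁴ = 0.93 × 5.67×10⁻⁸ × 0.0100 × 1.34×10^10.
P = 7.05 W.

P ≈ 7.05 W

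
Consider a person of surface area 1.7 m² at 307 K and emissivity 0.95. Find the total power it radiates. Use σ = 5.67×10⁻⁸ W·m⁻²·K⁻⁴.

P ≈ 813 W

P = εσAT⁴ = 0.95 × 5.67×10⁻⁸ × 1.70 × (307)⁴ = 0.95 × 5.67×10⁻⁸ × 1.70 × 8.88×10^9.
P = 813 W.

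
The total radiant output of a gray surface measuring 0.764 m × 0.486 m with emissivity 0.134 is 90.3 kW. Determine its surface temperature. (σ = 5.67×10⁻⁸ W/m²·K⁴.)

A = 0.764 × 0.486 = 0.371 m².
From P = εσAT⁴, T = (P / εσA)^(1/4) = (90300 / (0.134 × 5.67×10⁻⁸ × 0.371))^(1/4).
T = (3.20×10^13)^(1/4) = 2380 K.

T ≈ 2380 K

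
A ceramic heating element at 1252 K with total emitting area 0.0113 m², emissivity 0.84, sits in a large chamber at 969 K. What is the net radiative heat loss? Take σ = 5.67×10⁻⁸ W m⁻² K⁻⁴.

Q = εσA(T⁴ − T_s⁴). T⁴ − T_s⁴ = (1252)⁴ − (969)⁴ = 2.46×10^12 − 8.82×10^11 = 1.58×10^12 K⁴.
Q = 0.84 × 5.67×10⁻⁸ × 0.0113 × 1.58×10^12 = 848 W.

Q ≈ 848 W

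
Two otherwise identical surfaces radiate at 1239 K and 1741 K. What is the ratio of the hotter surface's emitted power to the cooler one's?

P ∝ T⁴, so the ratio is (1741/1239)⁴ = (1.405)⁴ = 3.90.

ratio ≈ 3.90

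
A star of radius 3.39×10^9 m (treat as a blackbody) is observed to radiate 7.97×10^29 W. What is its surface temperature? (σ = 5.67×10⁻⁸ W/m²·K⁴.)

T ≈ 17700 K

A = 4πr² = 4π × (3.39×10^9)² = 1.44×10^20 m².
From P = σAT⁴, T = (P / σA)^(1/4) = (7.97×10^29 / (5.67×10⁻⁸ × 1.44×10^20))^(1/4).
T = (9.73×10^16)^(1/4) = 17700 K.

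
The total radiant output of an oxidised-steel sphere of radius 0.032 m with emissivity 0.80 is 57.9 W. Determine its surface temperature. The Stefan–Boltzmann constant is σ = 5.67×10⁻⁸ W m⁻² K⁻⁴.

A = 4πr² = 4π × (0.032)² = 0.0129 m².
From P = εσAT⁴, T = (P / εσA)^(1/4) = (57.9 / (0.80 × 5.67×10⁻⁸ × 0.0129))^(1/4).
T = (9.92×10^10)^(1/4) = 561 K.

T ≈ 561 K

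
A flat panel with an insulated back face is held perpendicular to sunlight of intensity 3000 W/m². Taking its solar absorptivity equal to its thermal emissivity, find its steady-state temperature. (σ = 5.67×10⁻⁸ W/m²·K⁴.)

Absorbed flux αS = emitted flux εσT⁴ (one radiating face); with α = ε, T = (S/σ)^(1/4).
T = (3000 / 5.67×10⁻⁸)^(1/4) = (5.29×10^10)^(1/4).
T = 480 K.

T ≈ 480 K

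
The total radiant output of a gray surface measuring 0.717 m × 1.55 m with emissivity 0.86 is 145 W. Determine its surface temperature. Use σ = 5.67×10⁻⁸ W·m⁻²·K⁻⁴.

T ≈ 227 K

A = 0.717 × 1.55 = 1.11 m².
From P = εσAT⁴, T = (P / εσA)^(1/4) = (145 / (0.86 × 5.67×10⁻⁸ × 1.11))^(1/4).
T = (2.68×10^9)^(1/4) = 227 K.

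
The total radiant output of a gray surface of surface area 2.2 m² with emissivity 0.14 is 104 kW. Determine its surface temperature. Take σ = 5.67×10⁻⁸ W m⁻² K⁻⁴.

T ≈ 1560 K

From P = εσAT⁴, T = (P / εσA)^(1/4) = (1.04×10^5 / (0.14 × 5.67×10⁻⁸ × 2.20))^(1/4).
T = (5.96×10^12)^(1/4) = 1560 K.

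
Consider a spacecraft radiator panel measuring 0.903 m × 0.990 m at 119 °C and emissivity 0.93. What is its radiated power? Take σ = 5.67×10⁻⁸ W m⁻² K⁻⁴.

A = 0.903 × 0.990 = 0.894 m².
119 °C = 392 K.
Stefan–Boltzmann: P = εσAT⁴ = 0.93 × 5.67×10⁻⁸ × 0.894 × (392)⁴ = 0.93 × 5.67×10⁻⁸ × 0.894 × 2.36×10^10.
P = 1110 W.

P ≈ 1110 W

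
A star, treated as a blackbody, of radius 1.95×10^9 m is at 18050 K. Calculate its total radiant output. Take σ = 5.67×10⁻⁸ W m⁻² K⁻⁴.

P ≈ 2.88×10^29 W

A = 4πr² = 4π × (1.95×10^9)² = 4.78×10^19 m².
P = σAT⁴ = 5.67×10⁻⁸ × 4.78×10^19 × (18050)⁴ = 5.67×10⁻⁸ × 4.78×10^19 × 1.06×10^17.
P = 2.88×10^29 W.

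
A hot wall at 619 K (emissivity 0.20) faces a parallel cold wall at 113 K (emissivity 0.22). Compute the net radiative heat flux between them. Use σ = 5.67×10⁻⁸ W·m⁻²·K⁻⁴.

For two large parallel gray plates, q = σ(T₁⁴ − T₂⁴) / (1/ε₁ + 1/ε₂ − 1).
1/ε₁ + 1/ε₂ − 1 = 1/0.20 + 1/0.22 − 1 = 8.545.
T₁⁴ − T₂⁴ = 1.47×10^11 − 1.63×10^8 = 1.47×10^11 K⁴.
q = 5.67×10⁻⁸ × 1.47×10^11 / 8.545 = 973 W/m².

q ≈ 973 W/m²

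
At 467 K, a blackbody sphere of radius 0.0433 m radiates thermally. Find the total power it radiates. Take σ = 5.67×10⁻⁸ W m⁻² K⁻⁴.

A = 4πr² = 4π × (0.0433)² = 0.0236 m².
P = σAT⁴ = 5.67×10⁻⁸ × 0.0236 × (467)⁴ = 5.67×10⁻⁸ × 0.0236 × 4.76×10^10.
P = 63.5 W.

P ≈ 63.5 W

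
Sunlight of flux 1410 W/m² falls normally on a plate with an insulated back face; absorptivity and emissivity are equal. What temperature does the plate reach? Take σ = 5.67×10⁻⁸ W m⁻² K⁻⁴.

T ≈ 397 K

Absorbed flux αS = emitted flux εσT⁴ (one radiating face); with α = ε, T = (S/σ)^(1/4).
T = (1410 / 5.67×10⁻⁸)^(1/4) = (2.49×10^10)^(1/4).
T = 397 K.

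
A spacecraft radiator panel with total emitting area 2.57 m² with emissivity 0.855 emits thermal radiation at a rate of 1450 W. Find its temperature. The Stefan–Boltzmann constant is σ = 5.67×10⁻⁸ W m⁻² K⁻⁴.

T ≈ 328 K

From P = εσAT⁴, T = (P / εσA)^(1/4) = (1450 / (0.855 × 5.67×10⁻⁸ × 2.57))^(1/4).
T = (1.16×10^10)^(1/4) = 328 K.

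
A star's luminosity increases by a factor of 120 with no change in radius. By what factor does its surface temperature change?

factor ≈ 3.31

P ∝ T⁴ ⇒ T ∝ P^(1/4), so T scales by (120)^(1/4) = 3.31.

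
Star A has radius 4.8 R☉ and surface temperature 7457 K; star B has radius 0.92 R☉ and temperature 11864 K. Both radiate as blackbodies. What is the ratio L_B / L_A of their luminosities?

L = 4πR²σT⁴ ∝ R²T⁴, so L_B/L_A = (0.92/4.8)² × (11864/7457)⁴ = 0.0367 × 6.41 = 0.235.

L_B/L_A ≈ 0.235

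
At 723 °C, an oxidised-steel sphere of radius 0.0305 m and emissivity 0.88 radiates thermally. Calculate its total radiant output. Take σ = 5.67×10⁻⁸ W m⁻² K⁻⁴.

A = 4πr² = 4π × (0.0305)² = 0.0117 m².
723 °C = 996 K.
P = εσAT⁴ = 0.88 × 5.67×10⁻⁸ × 0.0117 × (996)⁴ = 0.88 × 5.67×10⁻⁸ × 0.0117 × 9.84×10^11.
P = 574 W.

P ≈ 574 W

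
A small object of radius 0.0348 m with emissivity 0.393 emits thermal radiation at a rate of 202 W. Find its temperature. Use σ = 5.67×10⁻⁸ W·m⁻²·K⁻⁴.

T ≈ 879 K

A = 4πr² = 4π × (0.0348)² = 0.0152 m².
From P = εσAT⁴, T = (P / εσA)^(1/4) = (202 / (0.393 × 5.67×10⁻⁸ × 0.0152))^(1/4).
T = (5.96×10^11)^(1/4) = 879 K.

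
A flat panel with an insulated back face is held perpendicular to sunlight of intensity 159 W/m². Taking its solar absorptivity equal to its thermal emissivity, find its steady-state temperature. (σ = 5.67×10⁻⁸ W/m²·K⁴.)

T ≈ 230 K

Absorbed flux αS = emitted flux εσT⁴ (one radiating face); with α = ε, T = (S/σ)^(1/4).
T = (159 / 5.67×10⁻⁸)^(1/4) = (2.80×10^9)^(1/4).
T = 230 K.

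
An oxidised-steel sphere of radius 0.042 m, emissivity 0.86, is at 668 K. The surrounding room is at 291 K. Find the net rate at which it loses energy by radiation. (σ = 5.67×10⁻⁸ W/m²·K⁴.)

Q ≈ 207 W

A = 4πr² = 4π × (0.042)² = 0.0222 m².
Q = εσA(T⁴ − T_s⁴). T⁴ − T_s⁴ = (668)⁴ − (291)⁴ = 1.99×10^11 − 7.17×10^9 = 1.92×10^11 K⁴.
Q = 0.86 × 5.67×10⁻⁸ × 0.0222 × 1.92×10^11 = 207 W.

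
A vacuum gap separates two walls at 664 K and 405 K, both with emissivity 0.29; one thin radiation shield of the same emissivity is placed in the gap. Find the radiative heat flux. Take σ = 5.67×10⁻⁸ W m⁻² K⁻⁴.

q ≈ 805 W/m²

Each of the 2 gaps contributes resistance (2/ε − 1) = 2/0.29 − 1 = 5.897; total = 11.79.
q = σ(T₁⁴ − T₂⁴) / 11.79 = 5.67×10⁻⁸ × 1.67×10^11 / 11.79 = 805 W/m².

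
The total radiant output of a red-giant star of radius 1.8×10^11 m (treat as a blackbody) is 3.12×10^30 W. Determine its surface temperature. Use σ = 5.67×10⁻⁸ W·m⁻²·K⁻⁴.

A = 4πr² = 4π × (1.8×10^11)² = 4.07×10^23 m².
From P = σAT⁴, T = (P / σA)^(1/4) = (3.12×10^30 / (5.67×10⁻⁸ × 4.07×10^23))^(1/4).
T = (1.35×10^14)^(1/4) = 3410 K.

T ≈ 3410 K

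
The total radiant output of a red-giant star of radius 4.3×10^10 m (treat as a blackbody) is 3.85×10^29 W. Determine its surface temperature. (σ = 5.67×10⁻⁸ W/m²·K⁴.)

T ≈ 4130 K

A = 4πr² = 4π × (4.3×10^10)² = 2.32×10^22 m².
From P = σAT⁴, T = (P / σA)^(1/4) = (3.85×10^29 / (5.67×10⁻⁸ × 2.32×10^22))^(1/4).
T = (2.92×10^14)^(1/4) = 4130 K.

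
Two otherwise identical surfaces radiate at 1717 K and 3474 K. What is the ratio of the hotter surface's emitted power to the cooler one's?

P ∝ T⁴, so the ratio is (3474/1717)⁴ = (2.023)⁴ = 16.8.

ratio ≈ 16.8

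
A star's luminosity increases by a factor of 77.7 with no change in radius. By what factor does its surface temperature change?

factor ≈ 2.97

P ∝ T⁴ ⇒ T ∝ P^(1/4), so T scales by (77.7)^(1/4) = 2.97.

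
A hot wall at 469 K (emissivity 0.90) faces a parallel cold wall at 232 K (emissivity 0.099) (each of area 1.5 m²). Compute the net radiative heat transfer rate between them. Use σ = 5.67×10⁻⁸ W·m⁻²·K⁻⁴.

For two large parallel gray plates, q = σ(T₁⁴ − T₂⁴) / (1/ε₁ + 1/ε₂ − 1).
1/ε₁ + 1/ε₂ − 1 = 1/0.90 + 1/0.099 − 1 = 10.21.
T₁⁴ − T₂⁴ = 4.84×10^10 − 2.90×10^9 = 4.55×10^10 K⁴.
q = 5.67×10⁻⁸ × 4.55×10^10 / 10.21 = 253 W/m².
Q = q·A = 253 × 1.5 = 379 W.

Q ≈ 379 W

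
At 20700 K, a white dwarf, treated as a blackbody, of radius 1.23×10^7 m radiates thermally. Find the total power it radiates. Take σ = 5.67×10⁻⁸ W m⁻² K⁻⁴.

A = 4πr² = 4π × (1.23×10^7)² = 1.90×10^15 m².
P = σAT⁴ = 5.67×10⁻⁸ × 1.90×10^15 × (20700)⁴ = 5.67×10⁻⁸ × 1.90×10^15 × 1.84×10^17.
P = 1.98×10^25 W.

P ≈ 1.98×10^25 W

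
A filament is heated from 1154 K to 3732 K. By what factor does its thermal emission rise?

P ∝ T⁴, so the ratio is (3732/1154)⁴ = (3.234)⁴ = 109.

ratio ≈ 109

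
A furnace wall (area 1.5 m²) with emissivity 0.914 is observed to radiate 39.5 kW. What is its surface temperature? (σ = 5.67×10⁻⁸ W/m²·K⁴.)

T ≈ 844 K

From P = εσAT⁴, T = (P / εσA)^(1/4) = (39500 / (0.914 × 5.67×10⁻⁸ × 1.50))^(1/4).
T = (5.08×10^11)^(1/4) = 844 K.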